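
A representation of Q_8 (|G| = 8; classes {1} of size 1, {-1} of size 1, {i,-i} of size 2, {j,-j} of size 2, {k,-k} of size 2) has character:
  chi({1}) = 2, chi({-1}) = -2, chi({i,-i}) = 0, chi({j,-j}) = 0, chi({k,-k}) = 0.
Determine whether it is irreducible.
Irreducible: <chi, chi> = 1.

Why: <chi, chi> = (1/|G|) sum_C |C| * |chi(C)|^2 = (1/8)[1*|2|^2 + 1*|-2|^2 + 2*|0|^2 + 2*|0|^2 + 2*|0|^2]
  = (1/8)[(4) + (4) + (0) + (0) + (0)] = 8/8 = 1.
A character is irreducible iff <chi, chi> = 1, so this representation is irreducible.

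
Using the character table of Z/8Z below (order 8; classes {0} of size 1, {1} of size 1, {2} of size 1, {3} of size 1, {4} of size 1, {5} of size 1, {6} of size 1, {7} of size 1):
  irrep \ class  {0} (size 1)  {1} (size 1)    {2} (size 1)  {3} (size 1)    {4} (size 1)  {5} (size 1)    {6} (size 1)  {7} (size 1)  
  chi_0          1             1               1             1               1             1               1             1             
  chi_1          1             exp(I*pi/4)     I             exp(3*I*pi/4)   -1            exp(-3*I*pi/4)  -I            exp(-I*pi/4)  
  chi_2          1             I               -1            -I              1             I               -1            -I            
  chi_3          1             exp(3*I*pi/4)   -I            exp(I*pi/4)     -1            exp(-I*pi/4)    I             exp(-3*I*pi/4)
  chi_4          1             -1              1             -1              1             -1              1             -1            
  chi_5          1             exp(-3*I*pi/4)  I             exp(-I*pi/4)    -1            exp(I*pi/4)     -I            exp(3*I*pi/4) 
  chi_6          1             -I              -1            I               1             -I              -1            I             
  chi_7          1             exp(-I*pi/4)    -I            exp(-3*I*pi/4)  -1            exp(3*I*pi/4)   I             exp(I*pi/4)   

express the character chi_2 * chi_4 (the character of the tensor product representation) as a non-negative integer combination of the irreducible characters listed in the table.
chi_2 tensor chi_4 = chi_6 (all other irreducibles have multiplicity 0).

Proof sketch: The character of a tensor product is the pointwise product (chi_2 * chi_4)(C) = chi_2(C) * chi_4(C):
  {0}: (1)*(1), {1}: (I)*(-1), {2}: (-1)*(1), {3}: (-I)*(-1), {4}: (1)*(1), {5}: (I)*(-1), {6}: (-1)*(1), {7}: (-I)*(-1)
so (chi_2 * chi_4) takes values
  {0} -> 1, {1} -> -I, {2} -> -1, {3} -> I, {4} -> 1, {5} -> -I, {6} -> -1, {7} -> I.
Now take the inner product of this character with each irreducible chi from the table, <chi_2*chi_4, chi> = (1/8) sum_C |C| (chi_2*chi_4)(C) conj(chi(C)):
  <chi_2*chi_4, chi_0> = (1/8)[1*(1)*conj(1) + 1*(-I)*conj(1) + 1*(-1)*conj(1) + 1*(I)*conj(1) + 1*(1)*conj(1) + 1*(-I)*conj(1) + 1*(-1)*conj(1) + 1*(I)*conj(1)]
      = (1/8)[(1) + (-I) + (-1) + (I) + (1) + (-I) + (-1) + (I)] = 0/8 = 0
  <chi_2*chi_4, chi_1> = (1/8)[1*(1)*conj(1) + 1*(-I)*conj(exp(I*pi/4)) + 1*(-1)*conj(I) + 1*(I)*conj(exp(3*I*pi/4)) + 1*(1)*conj(-1) + 1*(-I)*conj(exp(-3*I*pi/4)) + 1*(-1)*conj(-I) + 1*(I)*conj(exp(-I*pi/4))]
      = (1/8)[(1) + (-exp(I*pi/4)) + (I) + (exp(-I*pi/4)) + (-1) + (-exp(-3*I*pi/4)) + (-I) + (exp(3*I*pi/4))] = 0/8 = 0
  <chi_2*chi_4, chi_2> = (1/8)[1*(1)*conj(1) + 1*(-I)*conj(I) + 1*(-1)*conj(-1) + 1*(I)*conj(-I) + 1*(1)*conj(1) + 1*(-I)*conj(I) + 1*(-1)*conj(-1) + 1*(I)*conj(-I)]
      = (1/8)[(1) + (-1) + (1) + (-1) + (1) + (-1) + (1) + (-1)] = 0/8 = 0
  <chi_2*chi_4, chi_3> = (1/8)[1*(1)*conj(1) + 1*(-I)*conj(exp(3*I*pi/4)) + 1*(-1)*conj(-I) + 1*(I)*conj(exp(I*pi/4)) + 1*(1)*conj(-1) + 1*(-I)*conj(exp(-I*pi/4)) + 1*(-1)*conj(I) + 1*(I)*conj(exp(-3*I*pi/4))]
      = (1/8)[(1) + (-exp(-I*pi/4)) + (-I) + (exp(I*pi/4)) + (-1) + (-exp(3*I*pi/4)) + (I) + (exp(-3*I*pi/4))] = 0/8 = 0
  <chi_2*chi_4, chi_4> = (1/8)[1*(1)*conj(1) + 1*(-I)*conj(-1) + 1*(-1)*conj(1) + 1*(I)*conj(-1) + 1*(1)*conj(1) + 1*(-I)*conj(-1) + 1*(-1)*conj(1) + 1*(I)*conj(-1)]
      = (1/8)[(1) + (I) + (-1) + (-I) + (1) + (I) + (-1) + (-I)] = 0/8 = 0
  <chi_2*chi_4, chi_5> = (1/8)[1*(1)*conj(1) + 1*(-I)*conj(exp(-3*I*pi/4)) + 1*(-1)*conj(I) + 1*(I)*conj(exp(-I*pi/4)) + 1*(1)*conj(-1) + 1*(-I)*conj(exp(I*pi/4)) + 1*(-1)*conj(-I) + 1*(I)*conj(exp(3*I*pi/4))]
      = (1/8)[(1) + (-exp(-3*I*pi/4)) + (I) + (exp(3*I*pi/4)) + (-1) + (-exp(I*pi/4)) + (-I) + (exp(-I*pi/4))] = 0/8 = 0
  <chi_2*chi_4, chi_6> = (1/8)[1*(1)*conj(1) + 1*(-I)*conj(-I) + 1*(-1)*conj(-1) + 1*(I)*conj(I) + 1*(1)*conj(1) + 1*(-I)*conj(-I) + 1*(-1)*conj(-1) + 1*(I)*conj(I)]
      = (1/8)[(1) + (1) + (1) + (1) + (1) + (1) + (1) + (1)] = 8/8 = 1
  <chi_2*chi_4, chi_7> = (1/8)[1*(1)*conj(1) + 1*(-I)*conj(exp(-I*pi/4)) + 1*(-1)*conj(-I) + 1*(I)*conj(exp(-3*I*pi/4)) + 1*(1)*conj(-1) + 1*(-I)*conj(exp(3*I*pi/4)) + 1*(-1)*conj(I) + 1*(I)*conj(exp(I*pi/4))]
      = (1/8)[(1) + (-exp(3*I*pi/4)) + (-I) + (exp(-3*I*pi/4)) + (-1) + (-exp(-I*pi/4)) + (I) + (exp(I*pi/4))] = 0/8 = 0
(Exp terms are combined using exp(i*s)*conj(exp(i*t)) = exp(i*(s-t)), and sums of them are collapsed using the identity that for every m > 1 the m distinct m-th roots of unity sum to 0, e.g. 1 + exp(2*I*pi/3) + exp(-2*I*pi/3) = 0.)
Hence the multiplicities are chi_6: 1. Dimension check: dim(chi_2)*dim(chi_4) = 1*1 = 1 and sum (mult * dim) = 1*1 = 1.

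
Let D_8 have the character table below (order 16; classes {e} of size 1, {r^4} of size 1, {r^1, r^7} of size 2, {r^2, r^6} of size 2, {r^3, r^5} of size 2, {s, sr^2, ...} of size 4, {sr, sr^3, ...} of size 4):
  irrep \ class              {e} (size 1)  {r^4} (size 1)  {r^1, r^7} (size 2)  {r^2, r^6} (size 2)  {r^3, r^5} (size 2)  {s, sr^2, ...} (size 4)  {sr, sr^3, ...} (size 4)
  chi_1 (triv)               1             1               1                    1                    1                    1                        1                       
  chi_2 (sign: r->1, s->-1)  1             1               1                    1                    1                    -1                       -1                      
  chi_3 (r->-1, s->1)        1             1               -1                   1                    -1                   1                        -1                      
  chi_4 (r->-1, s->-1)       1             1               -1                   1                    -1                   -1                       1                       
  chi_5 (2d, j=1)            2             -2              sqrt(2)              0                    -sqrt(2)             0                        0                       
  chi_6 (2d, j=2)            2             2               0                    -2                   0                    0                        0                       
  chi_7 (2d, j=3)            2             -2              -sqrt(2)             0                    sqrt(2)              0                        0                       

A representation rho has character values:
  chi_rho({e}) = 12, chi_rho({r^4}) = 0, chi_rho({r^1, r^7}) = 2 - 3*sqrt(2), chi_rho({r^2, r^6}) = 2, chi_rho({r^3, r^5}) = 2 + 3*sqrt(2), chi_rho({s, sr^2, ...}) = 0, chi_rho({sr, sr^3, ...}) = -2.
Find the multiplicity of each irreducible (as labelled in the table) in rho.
Multiplicities: chi_1: 1, chi_2: 2, chi_3: 1, chi_4: 0, chi_5: 0, chi_6: 1, chi_7: 3.

Why: Use <chi_rho, chi> = (1/|G|) sum_C |C| * chi_rho(C) * conj(chi(C)) with |G| = 16 for each irreducible chi in the table:
  <chi_rho, chi_1> = (1/16)[1*(12)*conj(1) + 1*(0)*conj(1) + 2*(2 - 3*sqrt(2))*conj(1) + 2*(2)*conj(1) + 2*(2 + 3*sqrt(2))*conj(1) + 4*(0)*conj(1) + 4*(-2)*conj(1)]
      = (1/16)[(12) + (0) + (4 - 6*sqrt(2)) + (4) + (4 + 6*sqrt(2)) + (0) + (-8)] = 16/16 = 1
  <chi_rho, chi_2> = (1/16)[1*(12)*conj(1) + 1*(0)*conj(1) + 2*(2 - 3*sqrt(2))*conj(1) + 2*(2)*conj(1) + 2*(2 + 3*sqrt(2))*conj(1) + 4*(0)*conj(-1) + 4*(-2)*conj(-1)]
      = (1/16)[(12) + (0) + (4 - 6*sqrt(2)) + (4) + (4 + 6*sqrt(2)) + (0) + (8)] = 32/16 = 2
  <chi_rho, chi_3> = (1/16)[1*(12)*conj(1) + 1*(0)*conj(1) + 2*(2 - 3*sqrt(2))*conj(-1) + 2*(2)*conj(1) + 2*(2 + 3*sqrt(2))*conj(-1) + 4*(0)*conj(1) + 4*(-2)*conj(-1)]
      = (1/16)[(12) + (0) + (-4 + 6*sqrt(2)) + (4) + (-6*sqrt(2) - 4) + (0) + (8)] = 16/16 = 1
  <chi_rho, chi_4> = (1/16)[1*(12)*conj(1) + 1*(0)*conj(1) + 2*(2 - 3*sqrt(2))*conj(-1) + 2*(2)*conj(1) + 2*(2 + 3*sqrt(2))*conj(-1) + 4*(0)*conj(-1) + 4*(-2)*conj(1)]
      = (1/16)[(12) + (0) + (-4 + 6*sqrt(2)) + (4) + (-6*sqrt(2) - 4) + (0) + (-8)] = 0/16 = 0
  <chi_rho, chi_5> = (1/16)[1*(12)*conj(2) + 1*(0)*conj(-2) + 2*(2 - 3*sqrt(2))*conj(sqrt(2)) + 2*(2)*conj(0) + 2*(2 + 3*sqrt(2))*conj(-sqrt(2)) + 4*(0)*conj(0) + 4*(-2)*conj(0)]
      = (1/16)[(24) + (0) + (-12 + 4*sqrt(2)) + (0) + (-12 - 4*sqrt(2)) + (0) + (0)] = 0/16 = 0
  <chi_rho, chi_6> = (1/16)[1*(12)*conj(2) + 1*(0)*conj(2) + 2*(2 - 3*sqrt(2))*conj(0) + 2*(2)*conj(-2) + 2*(2 + 3*sqrt(2))*conj(0) + 4*(0)*conj(0) + 4*(-2)*conj(0)]
      = (1/16)[(24) + (0) + (0) + (-8) + (0) + (0) + (0)] = 16/16 = 1
  <chi_rho, chi_7> = (1/16)[1*(12)*conj(2) + 1*(0)*conj(-2) + 2*(2 - 3*sqrt(2))*conj(-sqrt(2)) + 2*(2)*conj(0) + 2*(2 + 3*sqrt(2))*conj(sqrt(2)) + 4*(0)*conj(0) + 4*(-2)*conj(0)]
      = (1/16)[(24) + (0) + (12 - 4*sqrt(2)) + (0) + (4*sqrt(2) + 12) + (0) + (0)] = 48/16 = 3
Dimension check: dim(rho) = sum (mult * dim) = 1*1 + 2*1 + 1*1 + 0*1 + 0*2 + 1*2 + 3*2 = 12 = chi_rho(e) = 12.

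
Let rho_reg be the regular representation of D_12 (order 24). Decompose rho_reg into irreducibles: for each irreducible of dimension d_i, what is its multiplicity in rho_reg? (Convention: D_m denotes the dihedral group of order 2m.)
Each irreducible V_i of dimension d_i appears with multiplicity d_i, i.e. rho_reg = (direct sum over all irreducibles V_i) d_i V_i. The irreducible dimensions for D_12 are 1, 1, 1, 1, 2, 2, 2, 2, 2: 4 irreducibles of dimension 1, each with multiplicity 1; 5 irreducibles of dimension 2, each with multiplicity 2. Total dimension 4*1*1 + 5*2*2 = 24 = |G|.

Justification: General theorem: in the regular representation of a finite group G, each irreducible appears with multiplicity equal to its dimension. Check: dim(rho_reg) = sum d_i^2 = 1 + 1 + 1 + 1 + 4 + 4 + 4 + 4 + 4 = 24 = |G|.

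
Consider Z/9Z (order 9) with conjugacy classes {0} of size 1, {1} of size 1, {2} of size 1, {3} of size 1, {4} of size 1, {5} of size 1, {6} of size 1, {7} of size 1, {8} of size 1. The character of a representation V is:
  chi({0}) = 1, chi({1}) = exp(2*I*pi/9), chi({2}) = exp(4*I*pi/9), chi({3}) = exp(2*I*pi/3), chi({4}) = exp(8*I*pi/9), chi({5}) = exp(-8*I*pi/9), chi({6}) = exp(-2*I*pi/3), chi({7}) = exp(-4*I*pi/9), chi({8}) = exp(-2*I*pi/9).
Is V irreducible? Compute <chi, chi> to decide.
Irreducible: <chi, chi> = 1.

Details: <chi, chi> = (1/|G|) sum_C |C| * |chi(C)|^2 = (1/9)[1*|1|^2 + 1*|exp(2*I*pi/9)|^2 + 1*|exp(4*I*pi/9)|^2 + 1*|exp(2*I*pi/3)|^2 + 1*|exp(8*I*pi/9)|^2 + 1*|exp(-8*I*pi/9)|^2 + 1*|exp(-2*I*pi/3)|^2 + 1*|exp(-4*I*pi/9)|^2 + 1*|exp(-2*I*pi/9)|^2]
  = (1/9)[(1) + (1) + (1) + (1) + (1) + (1) + (1) + (1) + (1)] = 9/9 = 1.
(Exp terms are combined using exp(i*s)*conj(exp(i*t)) = exp(i*(s-t)), and sums of them are collapsed using the identity that for every m > 1 the m distinct m-th roots of unity sum to 0, e.g. 1 + exp(2*I*pi/3) + exp(-2*I*pi/3) = 0.)
A character is irreducible iff <chi, chi> = 1, so this representation is irreducible.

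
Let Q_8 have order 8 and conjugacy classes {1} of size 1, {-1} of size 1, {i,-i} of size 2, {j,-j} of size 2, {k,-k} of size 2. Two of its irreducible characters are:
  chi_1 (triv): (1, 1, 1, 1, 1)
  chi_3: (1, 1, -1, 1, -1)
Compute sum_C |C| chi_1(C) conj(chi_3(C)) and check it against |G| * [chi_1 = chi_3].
Sum = 0; so <chi_1, chi_3> = 0 (distinct irreducibles are orthogonal).

Why: Compute term by term over conjugacy classes (|C| * chi_1(C) * conj(chi_3(C))):
  1*(1)*conj(1) + 1*(1)*conj(1) + 2*(1)*conj(-1) + 2*(1)*conj(1) + 2*(1)*conj(-1)
  = (1) + (1) + (-2) + (2) + (-2)
  = 0.
Dividing by |G| = 8 gives 0/8 = 0, matching the row-orthogonality relation <chi_1, chi_3> = [chi_1 = chi_3].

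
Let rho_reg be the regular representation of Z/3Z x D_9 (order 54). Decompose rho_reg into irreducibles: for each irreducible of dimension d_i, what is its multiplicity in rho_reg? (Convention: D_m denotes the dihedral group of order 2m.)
Each irreducible V_i of dimension d_i appears with multiplicity d_i, i.e. rho_reg = (direct sum over all irreducibles V_i) d_i V_i. The irreducible dimensions for Z/3Z x D_9 are 1, 1, 1, 1, 1, 1, 2, 2, 2, 2, 2, 2, 2, 2, 2, 2, 2, 2: 6 irreducibles of dimension 1, each with multiplicity 1; 12 irreducibles of dimension 2, each with multiplicity 2. Total dimension 6*1*1 + 12*2*2 = 54 = |G|.

General theorem: in the regular representation of a finite group G, each irreducible appears with multiplicity equal to its dimension. Check: dim(rho_reg) = sum d_i^2 = 1 + 1 + 1 + 1 + 1 + 1 + 4 + 4 + 4 + 4 + 4 + 4 + 4 + 4 + 4 + 4 + 4 + 4 = 54 = |G|.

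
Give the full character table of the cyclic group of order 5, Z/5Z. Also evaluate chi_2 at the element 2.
Character table of Z/5Z (irreps indexed chi_0,...,chi_4 with chi_k(m) = zeta_5^(k*m), zeta_5 = exp(2*pi*i/5)):
  irrep \ class  {0} (size 1)  {1} (size 1)    {2} (size 1)    {3} (size 1)    {4} (size 1)  
  chi_0          1             1               1               1               1             
  chi_1          1             exp(2*I*pi/5)   exp(4*I*pi/5)   exp(-4*I*pi/5)  exp(-2*I*pi/5)
  chi_2          1             exp(4*I*pi/5)   exp(-2*I*pi/5)  exp(2*I*pi/5)   exp(-4*I*pi/5)
  chi_3          1             exp(-4*I*pi/5)  exp(2*I*pi/5)   exp(-2*I*pi/5)  exp(4*I*pi/5) 
  chi_4          1             exp(-2*I*pi/5)  exp(-4*I*pi/5)  exp(4*I*pi/5)   exp(2*I*pi/5) 

Spot check: chi_2(2) = zeta_5^(2*2) = zeta_5^4 = exp(-2*I*pi/5).

Explanation: Z/5Z is abelian, so all 5 irreducible complex representations are 1-dimensional. They are given by chi_k(m) = zeta_5^(k*m) for k = 0,...,4. Row orthogonality: sum_m chi_k(m) conj(chi_l(m)) = 5 * [k = l].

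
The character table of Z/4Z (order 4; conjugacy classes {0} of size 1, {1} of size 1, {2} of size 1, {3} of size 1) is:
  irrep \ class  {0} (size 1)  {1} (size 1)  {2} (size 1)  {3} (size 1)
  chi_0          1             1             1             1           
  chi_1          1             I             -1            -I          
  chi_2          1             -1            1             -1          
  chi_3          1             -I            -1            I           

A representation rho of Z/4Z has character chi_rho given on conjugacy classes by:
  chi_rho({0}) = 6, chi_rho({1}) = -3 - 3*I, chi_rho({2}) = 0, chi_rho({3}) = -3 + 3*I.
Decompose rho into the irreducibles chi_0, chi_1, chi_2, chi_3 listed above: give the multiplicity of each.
Multiplicities: chi_0: 0, chi_1: 0, chi_2: 3, chi_3: 3.

Details: Use <chi_rho, chi> = (1/|G|) sum_C |C| * chi_rho(C) * conj(chi(C)) with |G| = 4 for each irreducible chi in the table:
  <chi_rho, chi_0> = (1/4)[1*(6)*conj(1) + 1*(-3 - 3*I)*conj(1) + 1*(0)*conj(1) + 1*(-3 + 3*I)*conj(1)]
      = (1/4)[(6) + (-3 - 3*I) + (0) + (-3 + 3*I)] = 0/4 = 0
  <chi_rho, chi_1> = (1/4)[1*(6)*conj(1) + 1*(-3 - 3*I)*conj(I) + 1*(0)*conj(-1) + 1*(-3 + 3*I)*conj(-I)]
      = (1/4)[(6) + (-3 + 3*I) + (0) + (-3 - 3*I)] = 0/4 = 0
  <chi_rho, chi_2> = (1/4)[1*(6)*conj(1) + 1*(-3 - 3*I)*conj(-1) + 1*(0)*conj(1) + 1*(-3 + 3*I)*conj(-1)]
      = (1/4)[(6) + (3 + 3*I) + (0) + (3 - 3*I)] = 12/4 = 3
  <chi_rho, chi_3> = (1/4)[1*(6)*conj(1) + 1*(-3 - 3*I)*conj(-I) + 1*(0)*conj(-1) + 1*(-3 + 3*I)*conj(I)]
      = (1/4)[(6) + (3 - 3*I) + (0) + (3 + 3*I)] = 12/4 = 3
(Exp terms are combined using exp(i*s)*conj(exp(i*t)) = exp(i*(s-t)), and sums of them are collapsed using the identity that for every m > 1 the m distinct m-th roots of unity sum to 0, e.g. 1 + exp(2*I*pi/3) + exp(-2*I*pi/3) = 0.)
Dimension check: dim(rho) = sum (mult * dim) = 0*1 + 0*1 + 3*1 + 3*1 = 6 = chi_rho(e) = 6.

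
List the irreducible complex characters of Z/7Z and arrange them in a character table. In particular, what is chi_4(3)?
Character table of Z/7Z (irreps indexed chi_0,...,chi_6 with chi_k(m) = zeta_7^(k*m), zeta_7 = exp(2*pi*i/7)):
  irrep \ class  {0} (size 1)  {1} (size 1)    {2} (size 1)    {3} (size 1)    {4} (size 1)    {5} (size 1)    {6} (size 1)  
  chi_0          1             1               1               1               1               1               1             
  chi_1          1             exp(2*I*pi/7)   exp(4*I*pi/7)   exp(6*I*pi/7)   exp(-6*I*pi/7)  exp(-4*I*pi/7)  exp(-2*I*pi/7)
  chi_2          1             exp(4*I*pi/7)   exp(-6*I*pi/7)  exp(-2*I*pi/7)  exp(2*I*pi/7)   exp(6*I*pi/7)   exp(-4*I*pi/7)
  chi_3          1             exp(6*I*pi/7)   exp(-2*I*pi/7)  exp(4*I*pi/7)   exp(-4*I*pi/7)  exp(2*I*pi/7)   exp(-6*I*pi/7)
  chi_4          1             exp(-6*I*pi/7)  exp(2*I*pi/7)   exp(-4*I*pi/7)  exp(4*I*pi/7)   exp(-2*I*pi/7)  exp(6*I*pi/7) 
  chi_5          1             exp(-4*I*pi/7)  exp(6*I*pi/7)   exp(2*I*pi/7)   exp(-2*I*pi/7)  exp(-6*I*pi/7)  exp(4*I*pi/7) 
  chi_6          1             exp(-2*I*pi/7)  exp(-4*I*pi/7)  exp(-6*I*pi/7)  exp(6*I*pi/7)   exp(4*I*pi/7)   exp(2*I*pi/7) 

Spot check: chi_4(3) = zeta_7^(4*3) = zeta_7^12 = exp(-4*I*pi/7).

Derivation: Z/7Z is abelian, so all 7 irreducible complex representations are 1-dimensional. They are given by chi_k(m) = zeta_7^(k*m) for k = 0,...,6. Row orthogonality: sum_m chi_k(m) conj(chi_l(m)) = 7 * [k = l].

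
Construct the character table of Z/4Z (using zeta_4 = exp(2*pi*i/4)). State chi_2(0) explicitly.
Character table of Z/4Z (irreps indexed chi_0,...,chi_3 with chi_k(m) = zeta_4^(k*m), zeta_4 = exp(2*pi*i/4)):
  irrep \ class  {0} (size 1)  {1} (size 1)  {2} (size 1)  {3} (size 1)
  chi_0          1             1             1             1           
  chi_1          1             I             -1            -I          
  chi_2          1             -1            1             -1          
  chi_3          1             -I            -1            I           

Spot check: chi_2(0) = zeta_4^(2*0) = zeta_4^0 = 1.

Argument: Z/4Z is abelian, so all 4 irreducible complex representations are 1-dimensional. They are given by chi_k(m) = zeta_4^(k*m) for k = 0,...,3. Row orthogonality: sum_m chi_k(m) conj(chi_l(m)) = 4 * [k = l].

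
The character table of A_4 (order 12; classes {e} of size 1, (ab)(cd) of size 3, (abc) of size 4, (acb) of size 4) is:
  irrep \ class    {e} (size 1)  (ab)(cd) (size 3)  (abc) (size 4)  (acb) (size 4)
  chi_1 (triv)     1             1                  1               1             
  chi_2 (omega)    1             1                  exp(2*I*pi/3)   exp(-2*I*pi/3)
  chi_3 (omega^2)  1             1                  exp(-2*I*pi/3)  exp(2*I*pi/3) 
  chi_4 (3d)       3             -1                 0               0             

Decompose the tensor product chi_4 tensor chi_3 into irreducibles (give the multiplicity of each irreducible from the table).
chi_4 tensor chi_3 = chi_4 (all other irreducibles have multiplicity 0).

Justification: The character of a tensor product is the pointwise product (chi_4 * chi_3)(C) = chi_4(C) * chi_3(C):
  {e}: (3)*(1), (ab)(cd): (-1)*(1), (abc): (0)*(exp(-2*I*pi/3)), (acb): (0)*(exp(2*I*pi/3))
so (chi_4 * chi_3) takes values
  {e} -> 3, (ab)(cd) -> -1, (abc) -> 0, (acb) -> 0.
Now take the inner product of this character with each irreducible chi from the table, <chi_4*chi_3, chi> = (1/12) sum_C |C| (chi_4*chi_3)(C) conj(chi(C)):
  <chi_4*chi_3, chi_1> = (1/12)[1*(3)*conj(1) + 3*(-1)*conj(1) + 4*(0)*conj(1) + 4*(0)*conj(1)]
      = (1/12)[(3) + (-3) + (0) + (0)] = 0/12 = 0
  <chi_4*chi_3, chi_2> = (1/12)[1*(3)*conj(1) + 3*(-1)*conj(1) + 4*(0)*conj(exp(2*I*pi/3)) + 4*(0)*conj(exp(-2*I*pi/3))]
      = (1/12)[(3) + (-3) + (0) + (0)] = 0/12 = 0
  <chi_4*chi_3, chi_3> = (1/12)[1*(3)*conj(1) + 3*(-1)*conj(1) + 4*(0)*conj(exp(-2*I*pi/3)) + 4*(0)*conj(exp(2*I*pi/3))]
      = (1/12)[(3) + (-3) + (0) + (0)] = 0/12 = 0
  <chi_4*chi_3, chi_4> = (1/12)[1*(3)*conj(3) + 3*(-1)*conj(-1) + 4*(0)*conj(0) + 4*(0)*conj(0)]
      = (1/12)[(9) + (3) + (0) + (0)] = 12/12 = 1
(Exp terms are combined using exp(i*s)*conj(exp(i*t)) = exp(i*(s-t)), and sums of them are collapsed using the identity that for every m > 1 the m distinct m-th roots of unity sum to 0, e.g. 1 + exp(2*I*pi/3) + exp(-2*I*pi/3) = 0.)
Hence the multiplicities are chi_4: 1. Dimension check: dim(chi_4)*dim(chi_3) = 3*1 = 3 and sum (mult * dim) = 1*3 = 3.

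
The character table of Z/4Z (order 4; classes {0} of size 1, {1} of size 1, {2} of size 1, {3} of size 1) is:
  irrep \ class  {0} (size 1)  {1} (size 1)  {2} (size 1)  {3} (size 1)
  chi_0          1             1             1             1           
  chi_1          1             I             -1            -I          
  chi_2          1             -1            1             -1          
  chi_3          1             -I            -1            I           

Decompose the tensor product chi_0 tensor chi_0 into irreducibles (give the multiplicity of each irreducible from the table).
chi_0 tensor chi_0 = chi_0 (all other irreducibles have multiplicity 0).

The character of a tensor product is the pointwise product (chi_0 * chi_0)(C) = chi_0(C) * chi_0(C):
  {0}: (1)*(1), {1}: (1)*(1), {2}: (1)*(1), {3}: (1)*(1)
so (chi_0 * chi_0) takes values
  {0} -> 1, {1} -> 1, {2} -> 1, {3} -> 1.
Now take the inner product of this character with each irreducible chi from the table, <chi_0*chi_0, chi> = (1/4) sum_C |C| (chi_0*chi_0)(C) conj(chi(C)):
  <chi_0*chi_0, chi_0> = (1/4)[1*(1)*conj(1) + 1*(1)*conj(1) + 1*(1)*conj(1) + 1*(1)*conj(1)]
      = (1/4)[(1) + (1) + (1) + (1)] = 4/4 = 1
  <chi_0*chi_0, chi_1> = (1/4)[1*(1)*conj(1) + 1*(1)*conj(I) + 1*(1)*conj(-1) + 1*(1)*conj(-I)]
      = (1/4)[(1) + (-I) + (-1) + (I)] = 0/4 = 0
  <chi_0*chi_0, chi_2> = (1/4)[1*(1)*conj(1) + 1*(1)*conj(-1) + 1*(1)*conj(1) + 1*(1)*conj(-1)]
      = (1/4)[(1) + (-1) + (1) + (-1)] = 0/4 = 0
  <chi_0*chi_0, chi_3> = (1/4)[1*(1)*conj(1) + 1*(1)*conj(-I) + 1*(1)*conj(-1) + 1*(1)*conj(I)]
      = (1/4)[(1) + (I) + (-1) + (-I)] = 0/4 = 0
(Exp terms are combined using exp(i*s)*conj(exp(i*t)) = exp(i*(s-t)), and sums of them are collapsed using the identity that for every m > 1 the m distinct m-th roots of unity sum to 0, e.g. 1 + exp(2*I*pi/3) + exp(-2*I*pi/3) = 0.)
Hence the multiplicities are chi_0: 1. Dimension check: dim(chi_0)*dim(chi_0) = 1*1 = 1 and sum (mult * dim) = 1*1 = 1.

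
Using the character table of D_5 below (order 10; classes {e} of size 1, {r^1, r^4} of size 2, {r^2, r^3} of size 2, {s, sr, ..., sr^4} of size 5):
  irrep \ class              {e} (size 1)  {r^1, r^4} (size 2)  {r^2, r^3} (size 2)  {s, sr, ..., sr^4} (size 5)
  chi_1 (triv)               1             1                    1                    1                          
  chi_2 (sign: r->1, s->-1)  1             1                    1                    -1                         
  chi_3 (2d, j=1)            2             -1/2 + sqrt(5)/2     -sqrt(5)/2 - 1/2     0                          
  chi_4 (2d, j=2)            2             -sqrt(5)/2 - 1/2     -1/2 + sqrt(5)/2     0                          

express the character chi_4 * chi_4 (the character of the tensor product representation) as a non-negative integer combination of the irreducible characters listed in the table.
chi_4 tensor chi_4 = chi_1 + chi_2 + chi_3 (all other irreducibles have multiplicity 0).

Derivation: The character of a tensor product is the pointwise product (chi_4 * chi_4)(C) = chi_4(C) * chi_4(C):
  {e}: (2)*(2), {r^1, r^4}: (-sqrt(5)/2 - 1/2)*(-sqrt(5)/2 - 1/2), {r^2, r^3}: (-1/2 + sqrt(5)/2)*(-1/2 + sqrt(5)/2), {s, sr, ..., sr^4}: (0)*(0)
so (chi_4 * chi_4) takes values
  {e} -> 4, {r^1, r^4} -> sqrt(5)/2 + 3/2, {r^2, r^3} -> 3/2 - sqrt(5)/2, {s, sr, ..., sr^4} -> 0.
Now take the inner product of this character with each irreducible chi from the table, <chi_4*chi_4, chi> = (1/10) sum_C |C| (chi_4*chi_4)(C) conj(chi(C)):
  <chi_4*chi_4, chi_1> = (1/10)[1*(4)*conj(1) + 2*(sqrt(5)/2 + 3/2)*conj(1) + 2*(3/2 - sqrt(5)/2)*conj(1) + 5*(0)*conj(1)]
      = (1/10)[(4) + (sqrt(5) + 3) + (3 - sqrt(5)) + (0)] = 10/10 = 1
  <chi_4*chi_4, chi_2> = (1/10)[1*(4)*conj(1) + 2*(sqrt(5)/2 + 3/2)*conj(1) + 2*(3/2 - sqrt(5)/2)*conj(1) + 5*(0)*conj(-1)]
      = (1/10)[(4) + (sqrt(5) + 3) + (3 - sqrt(5)) + (0)] = 10/10 = 1
  <chi_4*chi_4, chi_3> = (1/10)[1*(4)*conj(2) + 2*(sqrt(5)/2 + 3/2)*conj(-1/2 + sqrt(5)/2) + 2*(3/2 - sqrt(5)/2)*conj(-sqrt(5)/2 - 1/2) + 5*(0)*conj(0)]
      = (1/10)[(8) + (1 + sqrt(5)) + (1 - sqrt(5)) + (0)] = 10/10 = 1
  <chi_4*chi_4, chi_4> = (1/10)[1*(4)*conj(2) + 2*(sqrt(5)/2 + 3/2)*conj(-sqrt(5)/2 - 1/2) + 2*(3/2 - sqrt(5)/2)*conj(-1/2 + sqrt(5)/2) + 5*(0)*conj(0)]
      = (1/10)[(8) + (-2*sqrt(5) - 4) + (-4 + 2*sqrt(5)) + (0)] = 0/10 = 0
Hence the multiplicities are chi_1: 1, chi_2: 1, chi_3: 1. Dimension check: dim(chi_4)*dim(chi_4) = 2*2 = 4 and sum (mult * dim) = 1*1 + 1*1 + 1*2 = 4.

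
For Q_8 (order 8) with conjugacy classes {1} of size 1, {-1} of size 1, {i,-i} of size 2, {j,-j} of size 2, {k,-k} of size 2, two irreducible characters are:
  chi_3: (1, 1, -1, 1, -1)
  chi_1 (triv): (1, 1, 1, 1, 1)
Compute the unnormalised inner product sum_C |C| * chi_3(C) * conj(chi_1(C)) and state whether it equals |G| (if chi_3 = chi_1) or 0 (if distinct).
Sum = 0; so <chi_3, chi_1> = 0 (distinct irreducibles are orthogonal).

Reasoning: Compute term by term over conjugacy classes (|C| * chi_3(C) * conj(chi_1(C))):
  1*(1)*conj(1) + 1*(1)*conj(1) + 2*(-1)*conj(1) + 2*(1)*conj(1) + 2*(-1)*conj(1)
  = (1) + (1) + (-2) + (2) + (-2)
  = 0.
Dividing by |G| = 8 gives 0/8 = 0, matching the row-orthogonality relation <chi_3, chi_1> = [chi_3 = chi_1].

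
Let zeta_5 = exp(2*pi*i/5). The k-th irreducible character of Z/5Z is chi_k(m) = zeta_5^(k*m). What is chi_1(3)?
chi_1(3) = zeta_5^3 = exp(-4*I*pi/5)

Solution. chi_1(3) = zeta_5^(1*3) = zeta_5^3. Since zeta_5^5 = 1, this equals zeta_5^3 = exp(2*pi*i*3/5) = exp(-4*I*pi/5).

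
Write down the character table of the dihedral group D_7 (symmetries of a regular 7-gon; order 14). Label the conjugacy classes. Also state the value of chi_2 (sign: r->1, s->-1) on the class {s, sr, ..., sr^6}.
Conjugacy classes: {e} of size 1, {r^1, r^6} of size 2, {r^2, r^5} of size 2, {r^3, r^4} of size 2, {s, sr, ..., sr^6} of size 7.
Character table:
  irrep \ class              {e} (size 1)  {r^1, r^6} (size 2)  {r^2, r^5} (size 2)  {r^3, r^4} (size 2)  {s, sr, ..., sr^6} (size 7)
  chi_1 (triv)               1             1                    1                    1                    1                          
  chi_2 (sign: r->1, s->-1)  1             1                    1                    1                    -1                         
  chi_3 (2d, j=1)            2             2*cos(2*pi/7)        -2*cos(3*pi/7)       -2*cos(pi/7)         0                          
  chi_4 (2d, j=2)            2             -2*cos(3*pi/7)       -2*cos(pi/7)         2*cos(2*pi/7)        0                          
  chi_5 (2d, j=3)            2             -2*cos(pi/7)         2*cos(2*pi/7)        -2*cos(3*pi/7)       0                          

Spot check: chi_2 (sign: r->1, s->-1) on {s, sr, ..., sr^6} = -1.

Why: D_7 has order 2*7 = 14 with 5 conjugacy classes, hence 5 irreducibles. Sum of squared dims 1 + 1 + 4 + 4 + 4 = 14 = |G|. Linear characters come from the abelianisation; the 2-dimensional irreps have character r^k -> 2*cos(2*pi*j*k/7), reflections -> 0.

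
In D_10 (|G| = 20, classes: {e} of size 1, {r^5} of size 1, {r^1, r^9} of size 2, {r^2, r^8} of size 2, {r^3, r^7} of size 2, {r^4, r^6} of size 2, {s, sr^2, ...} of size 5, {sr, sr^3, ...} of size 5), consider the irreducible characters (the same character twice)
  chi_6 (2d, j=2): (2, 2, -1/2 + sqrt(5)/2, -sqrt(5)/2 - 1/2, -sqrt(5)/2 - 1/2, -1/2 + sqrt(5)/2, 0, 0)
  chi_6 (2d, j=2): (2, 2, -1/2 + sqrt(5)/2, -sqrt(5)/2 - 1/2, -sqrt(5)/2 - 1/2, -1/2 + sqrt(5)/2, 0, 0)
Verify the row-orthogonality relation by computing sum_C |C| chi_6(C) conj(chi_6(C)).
Sum = 20 = |G| = 20; so <chi_6, chi_6> = 1 (norm-1 confirms irreducibility).

Explanation: Compute term by term over conjugacy classes (|C| * chi_6(C) * conj(chi_6(C))):
  1*(2)*conj(2) + 1*(2)*conj(2) + 2*(-1/2 + sqrt(5)/2)*conj(-1/2 + sqrt(5)/2) + 2*(-sqrt(5)/2 - 1/2)*conj(-sqrt(5)/2 - 1/2) + 2*(-sqrt(5)/2 - 1/2)*conj(-sqrt(5)/2 - 1/2) + 2*(-1/2 + sqrt(5)/2)*conj(-1/2 + sqrt(5)/2) + 5*(0)*conj(0) + 5*(0)*conj(0)
  = (4) + (4) + (3 - sqrt(5)) + (sqrt(5) + 3) + (sqrt(5) + 3) + (3 - sqrt(5)) + (0) + (0)
  = 20.
Dividing by |G| = 20 gives 20/20 = 1, matching the row-orthogonality relation <chi_6, chi_6> = [chi_6 = chi_6].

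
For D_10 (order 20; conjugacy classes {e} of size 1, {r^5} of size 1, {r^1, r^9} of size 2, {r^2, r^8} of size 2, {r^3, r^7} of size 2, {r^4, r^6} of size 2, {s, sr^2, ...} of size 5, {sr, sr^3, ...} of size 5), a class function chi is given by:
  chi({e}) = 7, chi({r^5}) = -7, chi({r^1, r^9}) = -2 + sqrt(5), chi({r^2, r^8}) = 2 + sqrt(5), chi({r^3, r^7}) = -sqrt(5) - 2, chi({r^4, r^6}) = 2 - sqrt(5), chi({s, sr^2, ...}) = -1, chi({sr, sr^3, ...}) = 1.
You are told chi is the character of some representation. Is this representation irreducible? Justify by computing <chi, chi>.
Not irreducible (reducible): <chi, chi> = 9 > 1.

Reasoning: <chi, chi> = (1/|G|) sum_C |C| * |chi(C)|^2 = (1/20)[1*|7|^2 + 1*|-7|^2 + 2*|-2 + sqrt(5)|^2 + 2*|2 + sqrt(5)|^2 + 2*|-sqrt(5) - 2|^2 + 2*|2 - sqrt(5)|^2 + 5*|-1|^2 + 5*|1|^2]
  = (1/20)[(49) + (49) + (18 - 8*sqrt(5)) + (8*sqrt(5) + 18) + (8*sqrt(5) + 18) + (18 - 8*sqrt(5)) + (5) + (5)] = 180/20 = 9.
A character is irreducible iff <chi, chi> = 1, so this representation is reducible.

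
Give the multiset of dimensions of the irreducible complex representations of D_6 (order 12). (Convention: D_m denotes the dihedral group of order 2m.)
Dimensions: 1, 1, 1, 1, 2, 2

Details: There are 6 irreducibles (= number of conjugacy classes). Their dimensions d_i satisfy sum d_i^2 = |G| = 12: 1 + 1 + 1 + 1 + 4 + 4 = 12.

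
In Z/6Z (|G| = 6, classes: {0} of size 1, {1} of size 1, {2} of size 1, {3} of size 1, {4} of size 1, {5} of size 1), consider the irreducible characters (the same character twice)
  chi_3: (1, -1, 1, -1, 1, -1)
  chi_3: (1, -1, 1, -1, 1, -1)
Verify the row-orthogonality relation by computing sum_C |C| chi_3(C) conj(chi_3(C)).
Sum = 6 = |G| = 6; so <chi_3, chi_3> = 1 (norm-1 confirms irreducibility).

Compute term by term over conjugacy classes (|C| * chi_3(C) * conj(chi_3(C))):
  1*(1)*conj(1) + 1*(-1)*conj(-1) + 1*(1)*conj(1) + 1*(-1)*conj(-1) + 1*(1)*conj(1) + 1*(-1)*conj(-1)
  = (1) + (1) + (1) + (1) + (1) + (1)
  = 6.
(Exp terms are combined using exp(i*s)*conj(exp(i*t)) = exp(i*(s-t)), and sums of them are collapsed using the identity that for every m > 1 the m distinct m-th roots of unity sum to 0, e.g. 1 + exp(2*I*pi/3) + exp(-2*I*pi/3) = 0.)
Dividing by |G| = 6 gives 6/6 = 1, matching the row-orthogonality relation <chi_3, chi_3> = [chi_3 = chi_3].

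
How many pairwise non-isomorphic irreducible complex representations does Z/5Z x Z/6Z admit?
30

Solution. The number of irreducible complex representations of a finite group equals its number of conjugacy classes. Z/5Z x Z/6Z is abelian of order 30, so every element is its own conjugacy class: 30 classes, so Z/5Z x Z/6Z (order 30) has exactly 30 irreducible complex representations.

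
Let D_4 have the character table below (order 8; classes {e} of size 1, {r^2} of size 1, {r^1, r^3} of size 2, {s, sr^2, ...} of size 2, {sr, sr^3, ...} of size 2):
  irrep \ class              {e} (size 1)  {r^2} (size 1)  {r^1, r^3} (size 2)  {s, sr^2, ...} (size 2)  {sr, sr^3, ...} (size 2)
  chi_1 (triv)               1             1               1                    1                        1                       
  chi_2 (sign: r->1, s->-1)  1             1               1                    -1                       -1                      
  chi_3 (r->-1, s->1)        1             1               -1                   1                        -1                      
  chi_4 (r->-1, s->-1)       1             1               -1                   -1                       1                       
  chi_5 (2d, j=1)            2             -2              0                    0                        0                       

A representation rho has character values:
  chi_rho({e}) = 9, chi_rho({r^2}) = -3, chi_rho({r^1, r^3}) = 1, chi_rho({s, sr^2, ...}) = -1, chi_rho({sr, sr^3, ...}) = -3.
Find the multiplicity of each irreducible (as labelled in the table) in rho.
Multiplicities: chi_1: 0, chi_2: 2, chi_3: 1, chi_4: 0, chi_5: 3.

Derivation: Use <chi_rho, chi> = (1/|G|) sum_C |C| * chi_rho(C) * conj(chi(C)) with |G| = 8 for each irreducible chi in the table:
  <chi_rho, chi_1> = (1/8)[1*(9)*conj(1) + 1*(-3)*conj(1) + 2*(1)*conj(1) + 2*(-1)*conj(1) + 2*(-3)*conj(1)]
      = (1/8)[(9) + (-3) + (2) + (-2) + (-6)] = 0/8 = 0
  <chi_rho, chi_2> = (1/8)[1*(9)*conj(1) + 1*(-3)*conj(1) + 2*(1)*conj(1) + 2*(-1)*conj(-1) + 2*(-3)*conj(-1)]
      = (1/8)[(9) + (-3) + (2) + (2) + (6)] = 16/8 = 2
  <chi_rho, chi_3> = (1/8)[1*(9)*conj(1) + 1*(-3)*conj(1) + 2*(1)*conj(-1) + 2*(-1)*conj(1) + 2*(-3)*conj(-1)]
      = (1/8)[(9) + (-3) + (-2) + (-2) + (6)] = 8/8 = 1
  <chi_rho, chi_4> = (1/8)[1*(9)*conj(1) + 1*(-3)*conj(1) + 2*(1)*conj(-1) + 2*(-1)*conj(-1) + 2*(-3)*conj(1)]
      = (1/8)[(9) + (-3) + (-2) + (2) + (-6)] = 0/8 = 0
  <chi_rho, chi_5> = (1/8)[1*(9)*conj(2) + 1*(-3)*conj(-2) + 2*(1)*conj(0) + 2*(-1)*conj(0) + 2*(-3)*conj(0)]
      = (1/8)[(18) + (6) + (0) + (0) + (0)] = 24/8 = 3
Dimension check: dim(rho) = sum (mult * dim) = 0*1 + 2*1 + 1*1 + 0*1 + 3*2 = 9 = chi_rho(e) = 9.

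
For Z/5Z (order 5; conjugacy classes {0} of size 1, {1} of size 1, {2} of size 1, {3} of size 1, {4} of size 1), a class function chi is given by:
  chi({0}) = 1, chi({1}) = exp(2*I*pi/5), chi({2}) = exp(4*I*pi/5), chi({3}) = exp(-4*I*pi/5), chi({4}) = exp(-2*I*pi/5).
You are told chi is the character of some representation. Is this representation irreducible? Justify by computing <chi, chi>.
Irreducible: <chi, chi> = 1.

Details: <chi, chi> = (1/|G|) sum_C |C| * |chi(C)|^2 = (1/5)[1*|1|^2 + 1*|exp(2*I*pi/5)|^2 + 1*|exp(4*I*pi/5)|^2 + 1*|exp(-4*I*pi/5)|^2 + 1*|exp(-2*I*pi/5)|^2]
  = (1/5)[(1) + (1) + (1) + (1) + (1)] = 5/5 = 1.
(Exp terms are combined using exp(i*s)*conj(exp(i*t)) = exp(i*(s-t)), and sums of them are collapsed using the identity that for every m > 1 the m distinct m-th roots of unity sum to 0, e.g. 1 + exp(2*I*pi/3) + exp(-2*I*pi/3) = 0.)
A character is irreducible iff <chi, chi> = 1, so this representation is irreducible.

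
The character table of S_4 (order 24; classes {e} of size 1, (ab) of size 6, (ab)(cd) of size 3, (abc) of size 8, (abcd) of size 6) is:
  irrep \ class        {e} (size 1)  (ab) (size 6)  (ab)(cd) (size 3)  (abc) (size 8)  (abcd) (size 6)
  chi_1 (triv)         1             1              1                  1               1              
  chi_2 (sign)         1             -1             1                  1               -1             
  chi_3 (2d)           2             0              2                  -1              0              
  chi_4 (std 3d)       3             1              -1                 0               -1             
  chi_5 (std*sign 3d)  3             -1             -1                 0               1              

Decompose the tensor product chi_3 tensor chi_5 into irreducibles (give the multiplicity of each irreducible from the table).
chi_3 tensor chi_5 = chi_4 + chi_5 (all other irreducibles have multiplicity 0).

Reasoning: The character of a tensor product is the pointwise product (chi_3 * chi_5)(C) = chi_3(C) * chi_5(C):
  {e}: (2)*(3), (ab): (0)*(-1), (ab)(cd): (2)*(-1), (abc): (-1)*(0), (abcd): (0)*(1)
so (chi_3 * chi_5) takes values
  {e} -> 6, (ab) -> 0, (ab)(cd) -> -2, (abc) -> 0, (abcd) -> 0.
Now take the inner product of this character with each irreducible chi from the table, <chi_3*chi_5, chi> = (1/24) sum_C |C| (chi_3*chi_5)(C) conj(chi(C)):
  <chi_3*chi_5, chi_1> = (1/24)[1*(6)*conj(1) + 6*(0)*conj(1) + 3*(-2)*conj(1) + 8*(0)*conj(1) + 6*(0)*conj(1)]
      = (1/24)[(6) + (0) + (-6) + (0) + (0)] = 0/24 = 0
  <chi_3*chi_5, chi_2> = (1/24)[1*(6)*conj(1) + 6*(0)*conj(-1) + 3*(-2)*conj(1) + 8*(0)*conj(1) + 6*(0)*conj(-1)]
      = (1/24)[(6) + (0) + (-6) + (0) + (0)] = 0/24 = 0
  <chi_3*chi_5, chi_3> = (1/24)[1*(6)*conj(2) + 6*(0)*conj(0) + 3*(-2)*conj(2) + 8*(0)*conj(-1) + 6*(0)*conj(0)]
      = (1/24)[(12) + (0) + (-12) + (0) + (0)] = 0/24 = 0
  <chi_3*chi_5, chi_4> = (1/24)[1*(6)*conj(3) + 6*(0)*conj(1) + 3*(-2)*conj(-1) + 8*(0)*conj(0) + 6*(0)*conj(-1)]
      = (1/24)[(18) + (0) + (6) + (0) + (0)] = 24/24 = 1
  <chi_3*chi_5, chi_5> = (1/24)[1*(6)*conj(3) + 6*(0)*conj(-1) + 3*(-2)*conj(-1) + 8*(0)*conj(0) + 6*(0)*conj(1)]
      = (1/24)[(18) + (0) + (6) + (0) + (0)] = 24/24 = 1
Hence the multiplicities are chi_4: 1, chi_5: 1. Dimension check: dim(chi_3)*dim(chi_5) = 2*3 = 6 and sum (mult * dim) = 1*3 + 1*3 = 6.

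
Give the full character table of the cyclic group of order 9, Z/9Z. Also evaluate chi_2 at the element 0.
Character table of Z/9Z (irreps indexed chi_0,...,chi_8 with chi_k(m) = zeta_9^(k*m), zeta_9 = exp(2*pi*i/9)):
  irrep \ class  {0} (size 1)  {1} (size 1)    {2} (size 1)    {3} (size 1)    {4} (size 1)    {5} (size 1)    {6} (size 1)    {7} (size 1)    {8} (size 1)  
  chi_0          1             1               1               1               1               1               1               1               1             
  chi_1          1             exp(2*I*pi/9)   exp(4*I*pi/9)   exp(2*I*pi/3)   exp(8*I*pi/9)   exp(-8*I*pi/9)  exp(-2*I*pi/3)  exp(-4*I*pi/9)  exp(-2*I*pi/9)
  chi_2          1             exp(4*I*pi/9)   exp(8*I*pi/9)   exp(-2*I*pi/3)  exp(-2*I*pi/9)  exp(2*I*pi/9)   exp(2*I*pi/3)   exp(-8*I*pi/9)  exp(-4*I*pi/9)
  chi_3          1             exp(2*I*pi/3)   exp(-2*I*pi/3)  1               exp(2*I*pi/3)   exp(-2*I*pi/3)  1               exp(2*I*pi/3)   exp(-2*I*pi/3)
  chi_4          1             exp(8*I*pi/9)   exp(-2*I*pi/9)  exp(2*I*pi/3)   exp(-4*I*pi/9)  exp(4*I*pi/9)   exp(-2*I*pi/3)  exp(2*I*pi/9)   exp(-8*I*pi/9)
  chi_5          1             exp(-8*I*pi/9)  exp(2*I*pi/9)   exp(-2*I*pi/3)  exp(4*I*pi/9)   exp(-4*I*pi/9)  exp(2*I*pi/3)   exp(-2*I*pi/9)  exp(8*I*pi/9) 
  chi_6          1             exp(-2*I*pi/3)  exp(2*I*pi/3)   1               exp(-2*I*pi/3)  exp(2*I*pi/3)   1               exp(-2*I*pi/3)  exp(2*I*pi/3) 
  chi_7          1             exp(-4*I*pi/9)  exp(-8*I*pi/9)  exp(2*I*pi/3)   exp(2*I*pi/9)   exp(-2*I*pi/9)  exp(-2*I*pi/3)  exp(8*I*pi/9)   exp(4*I*pi/9) 
  chi_8          1             exp(-2*I*pi/9)  exp(-4*I*pi/9)  exp(-2*I*pi/3)  exp(-8*I*pi/9)  exp(8*I*pi/9)   exp(2*I*pi/3)   exp(4*I*pi/9)   exp(2*I*pi/9) 

Spot check: chi_2(0) = zeta_9^(2*0) = zeta_9^0 = 1.

Explanation: Z/9Z is abelian, so all 9 irreducible complex representations are 1-dimensional. They are given by chi_k(m) = zeta_9^(k*m) for k = 0,...,8. Row orthogonality: sum_m chi_k(m) conj(chi_l(m)) = 9 * [k = l].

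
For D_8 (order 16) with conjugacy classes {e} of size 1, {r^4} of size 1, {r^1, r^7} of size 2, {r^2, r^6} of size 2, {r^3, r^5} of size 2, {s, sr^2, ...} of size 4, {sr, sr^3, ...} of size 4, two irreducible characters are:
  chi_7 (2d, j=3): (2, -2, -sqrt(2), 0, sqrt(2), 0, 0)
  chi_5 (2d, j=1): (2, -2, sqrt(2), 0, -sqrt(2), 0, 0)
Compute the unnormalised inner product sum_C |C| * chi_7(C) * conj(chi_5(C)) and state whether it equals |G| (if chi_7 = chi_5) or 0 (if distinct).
Sum = 0; so <chi_7, chi_5> = 0 (distinct irreducibles are orthogonal).

Reasoning: Compute term by term over conjugacy classes (|C| * chi_7(C) * conj(chi_5(C))):
  1*(2)*conj(2) + 1*(-2)*conj(-2) + 2*(-sqrt(2))*conj(sqrt(2)) + 2*(0)*conj(0) + 2*(sqrt(2))*conj(-sqrt(2)) + 4*(0)*conj(0) + 4*(0)*conj(0)
  = (4) + (4) + (-4) + (0) + (-4) + (0) + (0)
  = 0.
Dividing by |G| = 16 gives 0/16 = 0, matching the row-orthogonality relation <chi_7, chi_5> = [chi_7 = chi_5].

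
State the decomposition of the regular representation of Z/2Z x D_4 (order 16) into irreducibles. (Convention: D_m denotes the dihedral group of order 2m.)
Each irreducible V_i of dimension d_i appears with multiplicity d_i, i.e. rho_reg = (direct sum over all irreducibles V_i) d_i V_i. The irreducible dimensions for Z/2Z x D_4 are 1, 1, 1, 1, 1, 1, 1, 1, 2, 2: 8 irreducibles of dimension 1, each with multiplicity 1; 2 irreducibles of dimension 2, each with multiplicity 2. Total dimension 8*1*1 + 2*2*2 = 16 = |G|.

Proof sketch: General theorem: in the regular representation of a finite group G, each irreducible appears with multiplicity equal to its dimension. Check: dim(rho_reg) = sum d_i^2 = 1 + 1 + 1 + 1 + 1 + 1 + 1 + 1 + 4 + 4 = 16 = |G|.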